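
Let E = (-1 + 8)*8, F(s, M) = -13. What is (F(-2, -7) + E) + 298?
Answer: 341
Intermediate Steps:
E = 56 (E = 7*8 = 56)
(F(-2, -7) + E) + 298 = (-13 + 56) + 298 = 43 + 298 = 341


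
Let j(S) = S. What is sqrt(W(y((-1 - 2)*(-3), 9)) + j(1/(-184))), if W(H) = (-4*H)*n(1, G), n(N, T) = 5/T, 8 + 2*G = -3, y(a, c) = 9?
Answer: sqrt(33511874)/1012 ≈ 5.7203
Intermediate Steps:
G = -11/2 (G = -4 + (1/2)*(-3) = -4 - 3/2 = -11/2 ≈ -5.5000)
W(H) = 40*H/11 (W(H) = (-4*H)*(5/(-11/2)) = (-4*H)*(5*(-2/11)) = -4*H*(-10/11) = 40*H/11)
sqrt(W(y((-1 - 2)*(-3), 9)) + j(1/(-184))) = sqrt((40/11)*9 + 1/(-184)) = sqrt(360/11 - 1/184) = sqrt(66229/2024) = sqrt(33511874)/1012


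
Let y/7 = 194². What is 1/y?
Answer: 1/263452 ≈ 3.7958e-6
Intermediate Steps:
y = 263452 (y = 7*194² = 7*37636 = 263452)
1/y = 1/263452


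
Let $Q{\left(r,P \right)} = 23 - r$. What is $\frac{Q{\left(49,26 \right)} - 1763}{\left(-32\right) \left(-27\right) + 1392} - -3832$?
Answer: $\frac{8643203}{2256} \approx 3831.2$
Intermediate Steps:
$\frac{Q{\left(49,26 \right)} - 1763}{\left(-32\right) \left(-27\right) + 1392} - -3832 = \frac{\left(23 - 49\right) - 1763}{\left(-32\right) \left(-27\right) + 1392} - -3832 = \frac{\left(23 - 49\right) - 1763}{864 + 1392} + 3832 = \frac{-26 - 1763}{2256} + 3832 = \left(-1789\right) \frac{1}{2256} + 3832 = - \frac{1789}{2256} + 3832 = \frac{8643203}{2256}$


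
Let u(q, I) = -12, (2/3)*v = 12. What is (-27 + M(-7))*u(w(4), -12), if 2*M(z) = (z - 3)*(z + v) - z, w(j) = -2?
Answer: 942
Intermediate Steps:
v = 18 (v = (3/2)*12 = 18)
M(z) = -z/2 + (-3 + z)*(18 + z)/2 (M(z) = ((z - 3)*(z + 18) - z)/2 = ((-3 + z)*(18 + z) - z)/2 = (-z + (-3 + z)*(18 + z))/2 = -z/2 + (-3 + z)*(18 + z)/2)
(-27 + M(-7))*u(w(4), -12) = (-27 + (-27 + (½)*(-7)² + 7*(-7)))*(-12) = (-27 + (-27 + (½)*49 - 49))*(-12) = (-27 + (-27 + 49/2 - 49))*(-12) = (-27 - 103/2)*(-12) = -157/2*(-12) = 942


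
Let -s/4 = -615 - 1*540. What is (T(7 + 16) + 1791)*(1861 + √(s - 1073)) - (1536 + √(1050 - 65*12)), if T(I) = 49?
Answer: 3422704 - 3*√30 + 1840*√3547 ≈ 3.5323e+6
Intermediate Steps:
s = 4620 (s = -4*(-615 - 1*540) = -4*(-615 - 540) = -4*(-1155) = 4620)
(T(7 + 16) + 1791)*(1861 + √(s - 1073)) - (1536 + √(1050 - 65*12)) = (49 + 1791)*(1861 + √(4620 - 1073)) - (1536 + √(1050 - 65*12)) = 1840*(1861 + √3547) - (1536 + √(1050 - 780)) = (3424240 + 1840*√3547) - (1536 + √270) = (3424240 + 1840*√3547) - (1536 + 3*√30) = (3424240 + 1840*√3547) + (-1536 - 3*√30) = 3422704 - 3*√30 + 1840*√3547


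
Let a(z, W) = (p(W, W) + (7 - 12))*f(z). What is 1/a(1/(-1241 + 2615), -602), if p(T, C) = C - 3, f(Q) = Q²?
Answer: -943938/305 ≈ -3094.9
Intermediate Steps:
p(T, C) = -3 + C
a(z, W) = z²*(-8 + W) (a(z, W) = ((-3 + W) + (7 - 12))*z² = ((-3 + W) - 5)*z² = (-8 + W)*z² = z²*(-8 + W))
1/a(1/(-1241 + 2615), -602) = 1/((1/(-1241 + 2615))²*(-8 - 602)) = 1/((1/1374)²*(-610)) = 1/((1/1887876)*(-610)) = 1/(-305/943938) = -943938/305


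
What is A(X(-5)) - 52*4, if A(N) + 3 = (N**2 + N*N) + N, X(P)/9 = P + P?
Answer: 15899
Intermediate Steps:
X(P) = 18*P (X(P) = 9*(P + P) = 9*(2*P) = 18*P)
A(N) = -3 + N + 2*N**2 (A(N) = -3 + ((N**2 + N*N) + N) = -3 + ((N**2 + N**2) + N) = -3 + (2*N**2 + N) = -3 + (N + 2*N**2) = -3 + N + 2*N**2)
A(X(-5)) - 52*4 = (-3 + 18*(-5) + 2*(18*(-5))**2) - 52*4 = (-3 - 90 + 2*(-90)**2) - 208 = (-3 - 90 + 2*8100) - 208 = (-3 - 90 + 16200) - 208 = 16107 - 208 = 15899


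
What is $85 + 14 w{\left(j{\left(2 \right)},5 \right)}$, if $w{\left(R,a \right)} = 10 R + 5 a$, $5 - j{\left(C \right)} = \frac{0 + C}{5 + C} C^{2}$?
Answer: $975$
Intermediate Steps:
$j{\left(C \right)} = 5 - \frac{C^{3}}{5 + C}$ ($j{\left(C \right)} = 5 - \frac{0 + C}{5 + C} C^{2} = 5 - \frac{C}{5 + C} C^{2} = 5 - \frac{C^{3}}{5 + C}$)
$w{\left(R,a \right)} = 5 a + 10 R$
$85 + 14 w{\left(j{\left(2 \right)},5 \right)} = 85 + 14 \left(5 \cdot 5 + 10 \frac{25 - 2^{3} + 5 \cdot 2}{5 + 2}\right) = 85 + 14 \left(25 + 10 \frac{25 - 8 + 10}{7}\right) = 85 + 14 \left(25 + 10 \cdot \frac{1}{7} \cdot 27\right) = 85 + 14 \left(25 + 10 \cdot \frac{27}{7}\right) = 85 + 14 \left(25 + \frac{270}{7}\right) = 85 + 14 \cdot \frac{445}{7} = 85 + 890 = 975$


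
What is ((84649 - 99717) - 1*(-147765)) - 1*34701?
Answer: 97996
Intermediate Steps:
((84649 - 99717) - 1*(-147765)) - 1*34701 = (-15068 + 147765) - 34701 = 132697 - 34701 = 97996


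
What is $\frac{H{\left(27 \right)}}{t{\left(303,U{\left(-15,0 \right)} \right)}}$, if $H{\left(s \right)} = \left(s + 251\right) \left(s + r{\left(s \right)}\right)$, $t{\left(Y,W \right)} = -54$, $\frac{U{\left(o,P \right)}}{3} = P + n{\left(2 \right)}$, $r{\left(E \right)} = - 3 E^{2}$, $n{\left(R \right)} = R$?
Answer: $11120$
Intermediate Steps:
$U{\left(o,P \right)} = 6 + 3 P$ ($U{\left(o,P \right)} = 3 \left(P + 2\right) = 3 \left(2 + P\right) = 6 + 3 P$)
$H{\left(s \right)} = \left(251 + s\right) \left(s - 3 s^{2}\right)$ ($H{\left(s \right)} = \left(s + 251\right) \left(s - 3 s^{2}\right) = \left(251 + s\right) \left(s - 3 s^{2}\right)$)
$\frac{H{\left(27 \right)}}{t{\left(303,U{\left(-15,0 \right)} \right)}} = \frac{27 \left(251 - 20304 - 3 \cdot 27^{2}\right)}{-54} = 27 \left(251 - 20304 - 2187\right) \left(- \frac{1}{54}\right) = 27 \left(-22240\right) \left(- \frac{1}{54}\right) = \left(-600480\right) \left(- \frac{1}{54}\right) = 11120$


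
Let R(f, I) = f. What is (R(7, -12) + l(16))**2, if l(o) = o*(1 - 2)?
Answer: 81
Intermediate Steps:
l(o) = -o (l(o) = o*(-1) = -o)
(R(7, -12) + l(16))**2 = (7 - 1*16)**2 = (7 - 16)**2 = (-9)**2 = 81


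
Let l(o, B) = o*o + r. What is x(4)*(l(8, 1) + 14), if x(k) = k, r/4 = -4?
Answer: 248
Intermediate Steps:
r = -16 (r = 4*(-4) = -16)
l(o, B) = -16 + o² (l(o, B) = o*o - 16 = o² - 16 = -16 + o²)
x(4)*(l(8, 1) + 14) = 4*((-16 + 8²) + 14) = 4*((-16 + 64) + 14) = 4*(48 + 14) = 4*62 = 248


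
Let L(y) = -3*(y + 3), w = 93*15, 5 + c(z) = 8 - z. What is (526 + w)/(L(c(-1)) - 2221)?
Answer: -1921/2242 ≈ -0.85682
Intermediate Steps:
c(z) = 3 - z (c(z) = -5 + (8 - z) = 3 - z)
w = 1395
L(y) = -9 - 3*y (L(y) = -3*(3 + y) = -9 - 3*y)
(526 + w)/(L(c(-1)) - 2221) = (526 + 1395)/((-9 - 3*(3 - 1*(-1))) - 2221) = 1921/((-9 - 3*(3 + 1)) - 2221) = 1921/((-9 - 3*4) - 2221) = 1921/((-9 - 12) - 2221) = 1921/(-21 - 2221) = 1921/(-2242) = 1921*(-1/2242) = -1921/2242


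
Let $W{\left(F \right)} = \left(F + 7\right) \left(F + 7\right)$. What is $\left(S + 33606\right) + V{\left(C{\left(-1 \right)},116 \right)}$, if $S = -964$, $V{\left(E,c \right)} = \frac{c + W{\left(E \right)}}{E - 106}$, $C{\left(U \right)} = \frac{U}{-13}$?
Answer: $\frac{194765458}{5967} \approx 32640.0$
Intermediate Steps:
$C{\left(U \right)} = - \frac{U}{13}$ ($C{\left(U \right)} = U \left(- \frac{1}{13}\right) = - \frac{U}{13}$)
$W{\left(F \right)} = \left(7 + F\right)^{2}$ ($W{\left(F \right)} = \left(7 + F\right) \left(7 + F\right) = \left(7 + F\right)^{2}$)
$V{\left(E,c \right)} = \frac{c + \left(7 + E\right)^{2}}{-106 + E}$ ($V{\left(E,c \right)} = \frac{c + \left(7 + E\right)^{2}}{E - 106} = \frac{c + \left(7 + E\right)^{2}}{-106 + E}$)
$\left(S + 33606\right) + V{\left(C{\left(-1 \right)},116 \right)} = \left(-964 + 33606\right) + \frac{116 + \left(7 - - \frac{1}{13}\right)^{2}}{-106 - - \frac{1}{13}} = 32642 + \frac{116 + \left(7 + \frac{1}{13}\right)^{2}}{-106 + \frac{1}{13}} = 32642 + \frac{116 + \left(\frac{92}{13}\right)^{2}}{- \frac{1377}{13}} = 32642 - \frac{13 \left(116 + \frac{8464}{169}\right)}{1377} = 32642 - \frac{9356}{5967} = \frac{194765458}{5967}$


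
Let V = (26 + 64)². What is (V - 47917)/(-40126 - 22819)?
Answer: 39817/62945 ≈ 0.63257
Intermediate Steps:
V = 8100 (V = 90² = 8100)
(V - 47917)/(-40126 - 22819) = (8100 - 47917)/(-40126 - 22819) = -39817/(-62945) = -39817*(-1/62945) = 39817/62945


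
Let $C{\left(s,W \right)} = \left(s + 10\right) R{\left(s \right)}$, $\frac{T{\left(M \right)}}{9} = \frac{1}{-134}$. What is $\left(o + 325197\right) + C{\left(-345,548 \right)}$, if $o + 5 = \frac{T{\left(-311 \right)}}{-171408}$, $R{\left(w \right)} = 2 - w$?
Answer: $\frac{1599745036131}{7656224} \approx 2.0895 \cdot 10^{5}$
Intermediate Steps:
$T{\left(M \right)} = - \frac{9}{134}$ ($T{\left(M \right)} = \frac{9}{-134} = 9 \left(- \frac{1}{134}\right) = - \frac{9}{134}$)
$o = - \frac{38281117}{7656224}$ ($o = -5 - \frac{9}{134 \left(-171408\right)} = -5 - - \frac{3}{7656224} = -5 + \frac{3}{7656224} = - \frac{38281117}{7656224} \approx -5.0$)
$C{\left(s,W \right)} = \left(2 - s\right) \left(10 + s\right)$ ($C{\left(s,W \right)} = \left(s + 10\right) \left(2 - s\right) = \left(10 + s\right) \left(2 - s\right) = \left(2 - s\right) \left(10 + s\right)$)
$\left(o + 325197\right) + C{\left(-345,548 \right)} = \left(- \frac{38281117}{7656224} + 325197\right) - \left(-2 - 345\right) \left(10 - 345\right) = \frac{2489742795011}{7656224} - \left(-347\right) \left(-335\right) = \frac{2489742795011}{7656224} - 116245 = \frac{1599745036131}{7656224}$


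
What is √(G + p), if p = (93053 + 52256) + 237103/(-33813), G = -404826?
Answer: 4*I*√7129919407/663 ≈ 509.44*I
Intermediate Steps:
p = 4913096114/33813 (p = 145309 + 237103*(-1/33813) = 145309 - 237103/33813 = 4913096114/33813 ≈ 1.4530e+5)
√(G + p) = √(-404826 + 4913096114/33813) = √(-8775285424/33813) = 4*I*√7129919407/663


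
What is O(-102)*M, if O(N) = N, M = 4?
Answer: -408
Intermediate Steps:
O(-102)*M = -102*4 = -408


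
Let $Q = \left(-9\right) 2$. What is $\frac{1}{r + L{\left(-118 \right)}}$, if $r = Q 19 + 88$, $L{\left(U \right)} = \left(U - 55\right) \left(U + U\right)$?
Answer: $\frac{1}{40574} \approx 2.4646 \cdot 10^{-5}$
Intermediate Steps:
$L{\left(U \right)} = 2 U \left(-55 + U\right)$ ($L{\left(U \right)} = \left(-55 + U\right) 2 U = 2 U \left(-55 + U\right)$)
$Q = -18$
$r = -254$ ($r = \left(-18\right) 19 + 88 = -342 + 88 = -254$)
$\frac{1}{r + L{\left(-118 \right)}} = \frac{1}{-254 + 2 \left(-118\right) \left(-55 - 118\right)} = \frac{1}{-254 + 2 \left(-118\right) \left(-173\right)} = \frac{1}{-254 + 40828} = \frac{1}{40574}$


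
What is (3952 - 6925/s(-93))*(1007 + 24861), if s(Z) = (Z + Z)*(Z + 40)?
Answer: 503803758194/4929 ≈ 1.0221e+8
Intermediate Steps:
s(Z) = 2*Z*(40 + Z) (s(Z) = (2*Z)*(40 + Z) = 2*Z*(40 + Z))
(3952 - 6925/s(-93))*(1007 + 24861) = (3952 - 6925*(-1/(186*(40 - 93))))*(1007 + 24861) = (3952 - 6925/(2*(-93)*(-53)))*25868 = (3952 - 6925/9858)*25868 = (38951891/9858)*25868 = 503803758194/4929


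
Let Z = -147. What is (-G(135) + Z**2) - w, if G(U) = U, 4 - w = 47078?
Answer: 68548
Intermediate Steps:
w = -47074 (w = 4 - 1*47078 = 4 - 47078 = -47074)
(-G(135) + Z**2) - w = (-1*135 + (-147)**2) - 1*(-47074) = (-135 + 21609) + 47074 = 21474 + 47074 = 68548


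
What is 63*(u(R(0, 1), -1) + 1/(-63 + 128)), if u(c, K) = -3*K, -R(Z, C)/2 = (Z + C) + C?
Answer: 12348/65 ≈ 189.97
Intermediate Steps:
R(Z, C) = -4*C - 2*Z (R(Z, C) = -2*((Z + C) + C) = -2*((C + Z) + C) = -2*(Z + 2*C) = -4*C - 2*Z)
63*(u(R(0, 1), -1) + 1/(-63 + 128)) = 63*(-3*(-1) + 1/(-63 + 128)) = 63*(3 + 1/65) = 63*(196/65) = 12348/65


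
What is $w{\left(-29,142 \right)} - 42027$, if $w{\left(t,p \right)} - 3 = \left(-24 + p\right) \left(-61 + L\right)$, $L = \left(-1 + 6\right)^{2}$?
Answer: $-46272$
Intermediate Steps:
$L = 25$ ($L = 5^{2} = 25$)
$w{\left(t,p \right)} = 867 - 36 p$ ($w{\left(t,p \right)} = 3 + \left(-24 + p\right) \left(-61 + 25\right) = 3 + \left(-24 + p\right) \left(-36\right) = 3 - \left(-864 + 36 p\right) = 867 - 36 p$)
$w{\left(-29,142 \right)} - 42027 = \left(867 - 5112\right) - 42027 = -4245 - 42027 = -46272$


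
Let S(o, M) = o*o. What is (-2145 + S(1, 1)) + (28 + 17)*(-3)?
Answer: -2279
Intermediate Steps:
S(o, M) = o²
(-2145 + S(1, 1)) + (28 + 17)*(-3) = (-2145 + 1²) + (28 + 17)*(-3) = (-2145 + 1) + 45*(-3) = -2144 - 135 = -2279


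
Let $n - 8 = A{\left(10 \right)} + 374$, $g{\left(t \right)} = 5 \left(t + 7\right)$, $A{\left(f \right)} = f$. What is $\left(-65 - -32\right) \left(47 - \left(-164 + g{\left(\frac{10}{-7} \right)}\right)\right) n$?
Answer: $-2369136$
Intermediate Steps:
$g{\left(t \right)} = 35 + 5 t$ ($g{\left(t \right)} = 5 \left(7 + t\right) = 35 + 5 t$)
$n = 392$ ($n = 8 + \left(10 + 374\right) = 8 + 384 = 392$)
$\left(-65 - -32\right) \left(47 - \left(-164 + g{\left(\frac{10}{-7} \right)}\right)\right) n = \left(-65 - -32\right) \left(47 + \left(164 - \left(35 + 5 \frac{10}{-7}\right)\right)\right) 392 = \left(-65 + \left(-31 + 63\right)\right) \left(47 + \left(164 - \left(35 + 5 \cdot 10 \left(- \frac{1}{7}\right)\right)\right)\right) 392 = \left(-65 + 32\right) \left(47 + \left(164 - \left(35 + 5 \left(- \frac{10}{7}\right)\right)\right)\right) 392 = - 33 \left(47 + \left(164 - \left(35 - \frac{50}{7}\right)\right)\right) 392 = - 33 \left(47 + \left(164 - \frac{195}{7}\right)\right) 392 = - 33 \left(47 + \frac{953}{7}\right) 392 = \left(-33\right) \frac{1282}{7} \cdot 392 = \left(- \frac{42306}{7}\right) 392 = -2369136$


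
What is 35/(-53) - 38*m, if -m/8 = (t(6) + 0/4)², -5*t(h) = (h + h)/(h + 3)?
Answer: 249917/11925 ≈ 20.957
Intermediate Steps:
t(h) = -2*h/(5*(3 + h)) (t(h) = -(h + h)/(5*(h + 3)) = -2*h/(5*(3 + h)))
m = -128/225 (m = -8*(-2*6/(15 + 5*6) + 0/4)² = -8*(-2*6/(15 + 30) + 0*(¼))² = -8*(-2*6/45 + 0)² = -8*(-2*6*1/45 + 0)² = -8*(-4/15 + 0)² = -8*(-4/15)² = -8*16/225 = -128/225 ≈ -0.56889)
35/(-53) - 38*m = 35/(-53) - 38*(-128/225) = 35*(-1/53) + 4864/225 = -35/53 + 4864/225 = 249917/11925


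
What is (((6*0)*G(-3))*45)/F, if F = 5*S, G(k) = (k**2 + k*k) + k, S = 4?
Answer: 0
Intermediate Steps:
G(k) = k + 2*k**2 (G(k) = (k**2 + k**2) + k = 2*k**2 + k = k + 2*k**2)
F = 20 (F = 5*4 = 20)
(((6*0)*G(-3))*45)/F = (((6*0)*(-3*(1 + 2*(-3))))*45)/20 = ((0*(-3*(1 - 6)))*45)*(1/20) = ((0*(-3*(-5)))*45)*(1/20) = ((0*15)*45)*(1/20) = (0*45)*(1/20) = 0*(1/20) = 0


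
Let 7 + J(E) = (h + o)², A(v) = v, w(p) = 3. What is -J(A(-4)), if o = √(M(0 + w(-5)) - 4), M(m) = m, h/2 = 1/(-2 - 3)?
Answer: 196/25 + 4*I/5 ≈ 7.84 + 0.8*I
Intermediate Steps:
h = -⅖ (h = 2/(-2 - 3) = 2/(-5) = 2*(-⅕) = -⅖ ≈ -0.40000)
o = I (o = √((0 + 3) - 4) = √(3 - 4) = √(-1) = I ≈ 1.0*I)
J(E) = -7 + (-⅖ + I)²
-J(A(-4)) = -(-196/25 - 4*I/5) = 196/25 + 4*I/5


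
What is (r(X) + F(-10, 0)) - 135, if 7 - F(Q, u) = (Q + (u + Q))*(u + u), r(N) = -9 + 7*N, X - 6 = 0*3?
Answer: -95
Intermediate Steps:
X = 6 (X = 6 + 0*3 = 6 + 0 = 6)
F(Q, u) = 7 - 2*u*(u + 2*Q) (F(Q, u) = 7 - (Q + (u + Q))*(u + u) = 7 - (Q + (Q + u))*2*u = 7 - (u + 2*Q)*2*u = 7 - 2*u*(u + 2*Q))
(r(X) + F(-10, 0)) - 135 = ((-9 + 7*6) + (7 - 2*0² - 4*(-10)*0)) - 135 = ((-9 + 42) + (7 - 2*0 + 0)) - 135 = (33 + (7 + 0 + 0)) - 135 = (33 + 7) - 135 = 40 - 135 = -95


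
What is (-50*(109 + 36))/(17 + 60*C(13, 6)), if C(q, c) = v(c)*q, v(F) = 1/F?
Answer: -7250/147 ≈ -49.320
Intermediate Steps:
C(q, c) = q/c
(-50*(109 + 36))/(17 + 60*C(13, 6)) = (-50*(109 + 36))/(17 + 60*(13/6)) = (-50*145)/(17 + 60*(13*(⅙))) = -7250/(17 + 60*(13/6)) = -7250/(17 + 130) = -7250/147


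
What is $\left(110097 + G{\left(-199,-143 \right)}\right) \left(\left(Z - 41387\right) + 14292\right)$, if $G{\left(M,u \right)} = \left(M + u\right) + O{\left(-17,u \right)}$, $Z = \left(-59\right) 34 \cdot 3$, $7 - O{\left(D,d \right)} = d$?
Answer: $-3639284265$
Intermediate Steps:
$O{\left(D,d \right)} = 7 - d$
$Z = -6018$ ($Z = \left(-2006\right) 3 = -6018$)
$G{\left(M,u \right)} = 7 + M$ ($G{\left(M,u \right)} = \left(M + u\right) - \left(-7 + u\right) = 7 + M$)
$\left(110097 + G{\left(-199,-143 \right)}\right) \left(\left(Z - 41387\right) + 14292\right) = \left(110097 + \left(7 - 199\right)\right) \left(\left(-6018 - 41387\right) + 14292\right) = \left(110097 - 192\right) \left(-47405 + 14292\right) = 109905 \left(-33113\right) = -3639284265$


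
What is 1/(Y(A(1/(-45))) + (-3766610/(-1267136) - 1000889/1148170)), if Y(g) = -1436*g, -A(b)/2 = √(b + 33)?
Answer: -2501316776135119160256480/323870675953618446893223720338671 + 455936696923755413410037760*√1855/323870675953618446893223720338671 ≈ 6.0625e-5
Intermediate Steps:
A(b) = -2*√(33 + b) (A(b) = -2*√(b + 33) = -2*√(33 + b))
1/(Y(A(1/(-45))) + (-3766610/(-1267136) - 1000889/1148170)) = 1/(-(-2872)*√(33 + 1/(-45)) + (-3766610/(-1267136) - 1000889/1148170)) = 1/(-(-2872)*√(33 - 1/45) + (-3766610*(-1/1267136) - 1000889*1/1148170)) = 1/(-(-2872)*√(1484/45) + (1883305/633568 - 1000889/1148170)) = 1/(-(-2872)*2*√1855/15 + 764111529949/363721885280) = 1/(-(-5744)*√1855/15 + 764111529949/363721885280) = 1/(5744*√1855/15 + 764111529949/363721885280) = 1/(764111529949/363721885280 + 5744*√1855/15)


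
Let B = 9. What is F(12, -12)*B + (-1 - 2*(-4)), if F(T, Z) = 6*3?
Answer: 169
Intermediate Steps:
F(T, Z) = 18
F(12, -12)*B + (-1 - 2*(-4)) = 18*9 + (-1 - 2*(-4)) = 162 + (-1 + 8) = 162 + 7 = 169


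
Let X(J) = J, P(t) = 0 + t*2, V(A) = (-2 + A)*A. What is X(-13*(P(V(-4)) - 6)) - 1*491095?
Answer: -491641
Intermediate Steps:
V(A) = A*(-2 + A)
P(t) = 2*t (P(t) = 0 + 2*t = 2*t)
X(-13*(P(V(-4)) - 6)) - 1*491095 = -13*(2*(-4*(-2 - 4)) - 6) - 1*491095 = -13*(2*(-4*(-6)) - 6) - 491095 = -13*(2*24 - 6) - 491095 = -13*(48 - 6) - 491095 = -13*42 - 491095 = -546 - 491095 = -491641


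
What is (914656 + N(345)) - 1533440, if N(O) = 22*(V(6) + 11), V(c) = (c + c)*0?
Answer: -618542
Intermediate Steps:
V(c) = 0 (V(c) = (2*c)*0 = 0)
N(O) = 242 (N(O) = 22*(0 + 11) = 22*11 = 242)
(914656 + N(345)) - 1533440 = (914656 + 242) - 1533440 = 914898 - 1533440 = -618542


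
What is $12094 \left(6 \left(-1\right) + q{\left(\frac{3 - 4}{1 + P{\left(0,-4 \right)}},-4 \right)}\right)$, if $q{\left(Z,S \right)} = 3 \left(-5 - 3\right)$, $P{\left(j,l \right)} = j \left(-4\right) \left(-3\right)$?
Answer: $-362820$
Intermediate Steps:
$P{\left(j,l \right)} = 12 j$ ($P{\left(j,l \right)} = - 4 j \left(-3\right) = 12 j$)
$q{\left(Z,S \right)} = -24$ ($q{\left(Z,S \right)} = 3 \left(-8\right) = -24$)
$12094 \left(6 \left(-1\right) + q{\left(\frac{3 - 4}{1 + P{\left(0,-4 \right)}},-4 \right)}\right) = 12094 \left(6 \left(-1\right) - 24\right) = 12094 \left(-6 - 24\right) = 12094 \left(-30\right) = -362820$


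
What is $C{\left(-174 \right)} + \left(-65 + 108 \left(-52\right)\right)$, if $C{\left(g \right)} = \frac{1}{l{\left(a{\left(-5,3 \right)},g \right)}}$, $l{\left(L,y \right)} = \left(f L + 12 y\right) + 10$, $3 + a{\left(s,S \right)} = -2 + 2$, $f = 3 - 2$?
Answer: $- \frac{11822162}{2081} \approx -5681.0$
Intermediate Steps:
$f = 1$
$a{\left(s,S \right)} = -3$ ($a{\left(s,S \right)} = -3 + \left(-2 + 2\right) = -3 + 0 = -3$)
$l{\left(L,y \right)} = 10 + L + 12 y$ ($l{\left(L,y \right)} = \left(1 L + 12 y\right) + 10 = \left(L + 12 y\right) + 10 = 10 + L + 12 y$)
$C{\left(g \right)} = \frac{1}{7 + 12 g}$ ($C{\left(g \right)} = \frac{1}{10 - 3 + 12 g} = \frac{1}{7 + 12 g}$)
$C{\left(-174 \right)} + \left(-65 + 108 \left(-52\right)\right) = \frac{1}{7 + 12 \left(-174\right)} + \left(-65 + 108 \left(-52\right)\right) = \frac{1}{7 - 2088} - 5681 = \frac{1}{-2081} - 5681 = - \frac{1}{2081} - 5681 = - \frac{11822162}{2081}$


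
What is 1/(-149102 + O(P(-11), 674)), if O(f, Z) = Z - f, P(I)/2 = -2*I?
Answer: -1/148472 ≈ -6.7353e-6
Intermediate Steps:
P(I) = -4*I (P(I) = 2*(-2*I) = -4*I)
1/(-149102 + O(P(-11), 674)) = 1/(-149102 + (674 - (-4)*(-11))) = 1/(-149102 + (674 - 1*44)) = 1/(-149102 + (674 - 44)) = 1/(-149102 + 630) = 1/(-148472) = -1/148472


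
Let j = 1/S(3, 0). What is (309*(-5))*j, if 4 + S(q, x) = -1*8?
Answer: 515/4 ≈ 128.75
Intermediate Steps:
S(q, x) = -12 (S(q, x) = -4 - 1*8 = -4 - 8 = -12)
j = -1/12 (j = 1/(-12) = -1/12 ≈ -0.083333)
(309*(-5))*j = (309*(-5))*(-1/12) = -1545*(-1/12) = 515/4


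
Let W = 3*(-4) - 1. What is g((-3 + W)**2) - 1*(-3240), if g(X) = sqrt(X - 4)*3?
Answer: 3240 + 18*sqrt(7) ≈ 3287.6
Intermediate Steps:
W = -13 (W = -12 - 1 = -13)
g(X) = 3*sqrt(-4 + X) (g(X) = sqrt(-4 + X)*3 = 3*sqrt(-4 + X))
g((-3 + W)**2) - 1*(-3240) = 3*sqrt(-4 + (-3 - 13)**2) - 1*(-3240) = 3*sqrt(-4 + (-16)**2) + 3240 = 3*sqrt(-4 + 256) + 3240 = 3*sqrt(252) + 3240 = 3*(6*sqrt(7)) + 3240 = 18*sqrt(7) + 3240 = 3240 + 18*sqrt(7)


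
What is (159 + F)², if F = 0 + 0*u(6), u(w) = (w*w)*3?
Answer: 25281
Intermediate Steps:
u(w) = 3*w² (u(w) = w²*3 = 3*w²)
F = 0 (F = 0 + 0*(3*6²) = 0 + 0*(3*36) = 0 + 0*108 = 0 + 0 = 0)
(159 + F)² = (159 + 0)² = 159² = 25281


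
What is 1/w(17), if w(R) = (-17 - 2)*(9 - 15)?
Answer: 1/114 ≈ 0.0087719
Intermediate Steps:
w(R) = 114 (w(R) = -19*(-6) = 114)
1/w(17) = 1/114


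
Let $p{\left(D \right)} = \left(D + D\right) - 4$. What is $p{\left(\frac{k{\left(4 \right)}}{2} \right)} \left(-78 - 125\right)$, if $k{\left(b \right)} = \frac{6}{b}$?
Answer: $\frac{1015}{2} \approx 507.5$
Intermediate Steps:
$p{\left(D \right)} = -4 + 2 D$ ($p{\left(D \right)} = 2 D - 4 = -4 + 2 D$)
$p{\left(\frac{k{\left(4 \right)}}{2} \right)} \left(-78 - 125\right) = \left(-4 + 2 \frac{6 \cdot \frac{1}{4}}{2}\right) \left(-78 - 125\right) = \left(-4 + 2 \cdot 6 \cdot \frac{1}{4} \cdot \frac{1}{2}\right) \left(-203\right) = \left(-4 + 2 \cdot \frac{3}{2} \cdot \frac{1}{2}\right) \left(-203\right) = \left(-4 + 2 \cdot \frac{3}{4}\right) \left(-203\right) = \left(-4 + \frac{3}{2}\right) \left(-203\right) = \left(- \frac{5}{2}\right) \left(-203\right) = \frac{1015}{2}$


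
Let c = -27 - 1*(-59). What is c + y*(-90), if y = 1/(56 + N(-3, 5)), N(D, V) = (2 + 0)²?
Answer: 61/2 ≈ 30.500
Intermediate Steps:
N(D, V) = 4 (N(D, V) = 2² = 4)
c = 32 (c = -27 + 59 = 32)
y = 1/60 (y = 1/(56 + 4) = 1/60 ≈ 0.016667)
c + y*(-90) = 32 + (1/60)*(-90) = 32 - 3/2 = 61/2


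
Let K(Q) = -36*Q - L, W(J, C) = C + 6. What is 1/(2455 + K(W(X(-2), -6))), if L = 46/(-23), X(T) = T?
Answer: 1/2457 ≈ 0.00040700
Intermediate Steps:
L = -2 (L = 46*(-1/23) = -2)
W(J, C) = 6 + C
K(Q) = 2 - 36*Q (K(Q) = -36*Q - 1*(-2) = -36*Q + 2 = 2 - 36*Q)
1/(2455 + K(W(X(-2), -6))) = 1/(2455 + (2 - 36*(6 - 6))) = 1/(2455 + (2 - 36*0)) = 1/(2455 + (2 + 0)) = 1/(2455 + 2) = 1/2457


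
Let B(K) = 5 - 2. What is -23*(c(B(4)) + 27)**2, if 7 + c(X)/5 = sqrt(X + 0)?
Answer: -3197 + 1840*sqrt(3) ≈ -10.027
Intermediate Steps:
B(K) = 3
c(X) = -35 + 5*sqrt(X) (c(X) = -35 + 5*sqrt(X + 0) = -35 + 5*sqrt(X))
-23*(c(B(4)) + 27)**2 = -23*((-35 + 5*sqrt(3)) + 27)**2 = -23*(-8 + 5*sqrt(3))**2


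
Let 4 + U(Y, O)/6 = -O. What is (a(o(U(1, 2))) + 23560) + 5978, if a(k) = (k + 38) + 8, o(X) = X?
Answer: 29548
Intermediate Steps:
U(Y, O) = -24 - 6*O (U(Y, O) = -24 + 6*(-O) = -24 - 6*O)
a(k) = 46 + k (a(k) = (38 + k) + 8 = 46 + k)
(a(o(U(1, 2))) + 23560) + 5978 = ((46 + (-24 - 6*2)) + 23560) + 5978 = ((46 + (-24 - 12)) + 23560) + 5978 = ((46 - 36) + 23560) + 5978 = (10 + 23560) + 5978 = 23570 + 5978 = 29548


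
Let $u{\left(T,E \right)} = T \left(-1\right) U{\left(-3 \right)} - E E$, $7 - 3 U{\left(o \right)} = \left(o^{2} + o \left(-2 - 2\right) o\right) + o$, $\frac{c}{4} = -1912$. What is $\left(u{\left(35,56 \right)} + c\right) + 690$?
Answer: $- \frac{31577}{3} \approx -10526.0$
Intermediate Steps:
$c = -7648$ ($c = 4 \left(-1912\right) = -7648$)
$U{\left(o \right)} = \frac{7}{3} + o^{2} - \frac{o}{3}$ ($U{\left(o \right)} = \frac{7}{3} - \frac{\left(o^{2} + o \left(-2 - 2\right) o\right) + o}{3} = \frac{7}{3} - \frac{\left(o^{2} + o \left(-4\right) o\right) + o}{3} = \frac{7}{3} - \frac{\left(o^{2} + - 4 o o\right) + o}{3} = \frac{7}{3} - \frac{\left(o^{2} - 4 o^{2}\right) + o}{3} = \frac{7}{3} - \frac{- 3 o^{2} + o}{3} = \frac{7}{3} - \frac{o - 3 o^{2}}{3} = \frac{7}{3} + \left(o^{2} - \frac{o}{3}\right) = \frac{7}{3} + o^{2} - \frac{o}{3}$)
$u{\left(T,E \right)} = - E^{2} - \frac{37 T}{3}$ ($u{\left(T,E \right)} = T \left(-1\right) \left(\frac{7}{3} + \left(-3\right)^{2} - -1\right) - E E = - T \left(\frac{7}{3} + 9 + 1\right) - E^{2} = - T \frac{37}{3} - E^{2} = - \frac{37 T}{3} - E^{2} = - E^{2} - \frac{37 T}{3}$)
$\left(u{\left(35,56 \right)} + c\right) + 690 = \left(\left(- 56^{2} - \frac{1295}{3}\right) - 7648\right) + 690 = \left(\left(\left(-1\right) 3136 - \frac{1295}{3}\right) - 7648\right) + 690 = \left(\left(-3136 - \frac{1295}{3}\right) - 7648\right) + 690 = \left(- \frac{10703}{3} - 7648\right) + 690 = - \frac{33647}{3} + 690 = - \frac{31577}{3}$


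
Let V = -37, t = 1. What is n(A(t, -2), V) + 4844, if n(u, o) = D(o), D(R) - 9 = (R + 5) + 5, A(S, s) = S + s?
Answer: 4826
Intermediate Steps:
D(R) = 19 + R (D(R) = 9 + ((R + 5) + 5) = 9 + ((5 + R) + 5) = 9 + (10 + R) = 19 + R)
n(u, o) = 19 + o
n(A(t, -2), V) + 4844 = (19 - 37) + 4844 = -18 + 4844 = 4826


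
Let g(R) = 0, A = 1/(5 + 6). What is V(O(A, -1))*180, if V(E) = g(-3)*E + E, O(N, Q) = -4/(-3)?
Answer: 240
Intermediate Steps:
A = 1/11 ≈ 0.090909
O(N, Q) = 4/3 (O(N, Q) = -4*(-⅓) = 4/3)
V(E) = E (V(E) = 0*E + E = 0 + E = E)
V(O(A, -1))*180 = (4/3)*180 = 240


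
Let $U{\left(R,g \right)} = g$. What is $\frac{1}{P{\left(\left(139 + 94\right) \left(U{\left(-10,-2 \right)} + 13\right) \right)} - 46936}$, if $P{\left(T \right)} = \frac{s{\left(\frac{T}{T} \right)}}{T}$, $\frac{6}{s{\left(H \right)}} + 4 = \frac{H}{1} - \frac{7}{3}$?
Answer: $- \frac{20504}{962375753} \approx -2.1306 \cdot 10^{-5}$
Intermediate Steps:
$s{\left(H \right)} = \frac{6}{- \frac{19}{3} + H}$ ($s{\left(H \right)} = \frac{6}{-4 + \left(\frac{H}{1} - \frac{7}{3}\right)} = \frac{6}{-4 + \left(H 1 - \frac{7}{3}\right)} = \frac{6}{-4 + \left(H - \frac{7}{3}\right)} = \frac{6}{-4 + \left(- \frac{7}{3} + H\right)} = \frac{6}{- \frac{19}{3} + H}$)
$P{\left(T \right)} = - \frac{9}{8 T}$ ($P{\left(T \right)} = \frac{18 \frac{1}{-19 + 3 \frac{T}{T}}}{T} = \frac{18 \frac{1}{-19 + 3 \cdot 1}}{T} = \frac{18 \frac{1}{-19 + 3}}{T} = \frac{18 \frac{1}{-16}}{T} = \frac{18 \left(- \frac{1}{16}\right)}{T} = - \frac{9}{8 T}$)
$\frac{1}{P{\left(\left(139 + 94\right) \left(U{\left(-10,-2 \right)} + 13\right) \right)} - 46936} = \frac{1}{- \frac{9}{8 \left(139 + 94\right) \left(-2 + 13\right)} - 46936} = \frac{1}{- \frac{9}{8 \cdot 233 \cdot 11} - 46936} = \frac{1}{- \frac{9}{8 \cdot 2563} - 46936} = \frac{1}{\left(- \frac{9}{8}\right) \frac{1}{2563} - 46936} = \frac{1}{- \frac{9}{20504} - 46936} = \frac{1}{- \frac{962375753}{20504}} = - \frac{20504}{962375753}$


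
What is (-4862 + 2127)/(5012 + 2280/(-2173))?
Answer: -5943155/10888796 ≈ -0.54580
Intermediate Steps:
(-4862 + 2127)/(5012 + 2280/(-2173)) = -2735/(5012 + 2280*(-1/2173)) = -2735/(5012 - 2280/2173) = -2735/10888796/2173 = -2735*2173/10888796 = -5943155/10888796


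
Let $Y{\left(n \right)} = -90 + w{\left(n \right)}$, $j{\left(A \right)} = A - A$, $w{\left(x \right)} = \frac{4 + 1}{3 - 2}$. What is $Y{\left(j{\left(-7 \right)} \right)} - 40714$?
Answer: $-40799$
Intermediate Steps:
$w{\left(x \right)} = 5$ ($w{\left(x \right)} = \frac{5}{1} = 5 \cdot 1 = 5$)
$j{\left(A \right)} = 0$
$Y{\left(n \right)} = -85$ ($Y{\left(n \right)} = -90 + 5 = -85$)
$Y{\left(j{\left(-7 \right)} \right)} - 40714 = -85 - 40714 = -40799$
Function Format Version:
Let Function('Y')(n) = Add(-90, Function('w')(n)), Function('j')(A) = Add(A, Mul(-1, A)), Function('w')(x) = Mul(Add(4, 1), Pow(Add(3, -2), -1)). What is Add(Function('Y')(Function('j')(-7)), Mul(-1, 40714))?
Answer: -40799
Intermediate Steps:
Function('w')(x) = 5 (Function('w')(x) = Mul(5, Pow(1, -1)) = Mul(5, 1) = 5)
Function('j')(A) = 0
Function('Y')(n) = -85 (Function('Y')(n) = Add(-90, 5) = -85)
Add(Function('Y')(Function('j')(-7)), Mul(-1, 40714)) = Add(-85, Mul(-1, 40714)) = Add(-85, -40714) = -40799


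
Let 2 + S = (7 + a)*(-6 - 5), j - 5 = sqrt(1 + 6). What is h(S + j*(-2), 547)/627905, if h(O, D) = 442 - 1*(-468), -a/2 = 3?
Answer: 182/125581 ≈ 0.0014493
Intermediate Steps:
a = -6 (a = -2*3 = -6)
j = 5 + sqrt(7) (j = 5 + sqrt(1 + 6) = 5 + sqrt(7) ≈ 7.6458)
S = -13 (S = -2 + (7 - 6)*(-6 - 5) = -2 + 1*(-11) = -2 - 11 = -13)
h(O, D) = 910 (h(O, D) = 442 + 468 = 910)
h(S + j*(-2), 547)/627905 = 910/627905 = 910*(1/627905) = 182/125581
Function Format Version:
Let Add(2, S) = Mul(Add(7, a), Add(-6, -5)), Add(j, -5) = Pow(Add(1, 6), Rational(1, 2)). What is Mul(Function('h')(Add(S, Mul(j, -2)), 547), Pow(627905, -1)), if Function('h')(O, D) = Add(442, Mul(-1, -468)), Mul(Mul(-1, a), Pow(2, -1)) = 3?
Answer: Rational(182, 125581) ≈ 0.0014493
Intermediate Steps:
a = -6 (a = Mul(-2, 3) = -6)
j = Add(5, Pow(7, Rational(1, 2))) (j = Add(5, Pow(Add(1, 6), Rational(1, 2))) = Add(5, Pow(7, Rational(1, 2))) ≈ 7.6458)
S = -13 (S = Add(-2, Mul(Add(7, -6), Add(-6, -5))) = Add(-2, Mul(1, -11)) = Add(-2, -11) = -13)
Function('h')(O, D) = 910 (Function('h')(O, D) = Add(442, 468) = 910)
Mul(Function('h')(Add(S, Mul(j, -2)), 547), Pow(627905, -1)) = Mul(910, Pow(627905, -1)) = Mul(910, Rational(1, 627905)) = Rational(182, 125581)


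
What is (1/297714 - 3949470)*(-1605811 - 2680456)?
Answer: 5039846366568185593/297714 ≈ 1.6928e+13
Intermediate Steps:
(1/297714 - 3949470)*(-1605811 - 2680456) = (1/297714 - 3949470)*(-4286267) = -1175812511579/297714*(-4286267) = 5039846366568185593/297714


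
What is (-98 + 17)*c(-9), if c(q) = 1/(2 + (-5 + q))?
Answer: 27/4 ≈ 6.7500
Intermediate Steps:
c(q) = 1/(-3 + q)
(-98 + 17)*c(-9) = (-98 + 17)/(-3 - 9) = -81/(-12) = -81*(-1/12) = 27/4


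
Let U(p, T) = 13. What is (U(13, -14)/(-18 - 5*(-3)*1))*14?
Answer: -182/3 ≈ -60.667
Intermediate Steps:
(U(13, -14)/(-18 - 5*(-3)*1))*14 = (13/(-18 - 5*(-3)*1))*14 = (13/(-18 + 15*1))*14 = (13/(-18 + 15))*14 = (13/(-3))*14 = -⅓*13*14 = -13/3*14 = -182/3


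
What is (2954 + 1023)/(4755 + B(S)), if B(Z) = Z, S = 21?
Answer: 3977/4776 ≈ 0.83271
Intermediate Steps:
(2954 + 1023)/(4755 + B(S)) = (2954 + 1023)/(4755 + 21) = 3977/4776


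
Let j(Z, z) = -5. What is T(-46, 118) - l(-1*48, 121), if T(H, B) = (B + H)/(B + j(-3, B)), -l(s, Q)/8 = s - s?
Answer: 72/113 ≈ 0.63717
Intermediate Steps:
l(s, Q) = 0 (l(s, Q) = -8*(s - s) = -8*0 = 0)
T(H, B) = (B + H)/(-5 + B) (T(H, B) = (B + H)/(B - 5) = (B + H)/(-5 + B))
T(-46, 118) - l(-1*48, 121) = (118 - 46)/(-5 + 118) - 1*0 = 72/113 + 0 = 72/113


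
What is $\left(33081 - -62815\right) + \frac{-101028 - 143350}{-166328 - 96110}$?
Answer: $\frac{12583499413}{131219} \approx 95897.0$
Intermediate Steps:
$\left(33081 - -62815\right) + \frac{-101028 - 143350}{-166328 - 96110} = \left(33081 + 62815\right) - \frac{244378}{-262438} = 95896 - - \frac{122189}{131219} = 95896 + \frac{122189}{131219} = \frac{12583499413}{131219}$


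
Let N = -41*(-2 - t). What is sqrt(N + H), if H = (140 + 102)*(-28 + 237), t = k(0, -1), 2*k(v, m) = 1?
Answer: sqrt(202722)/2 ≈ 225.12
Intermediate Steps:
k(v, m) = 1/2 (k(v, m) = (1/2)*1 = 1/2)
t = 1/2 ≈ 0.50000
H = 50578 (H = 242*209 = 50578)
N = 205/2 (N = -41*(-2 - 1*1/2) = -41*(-2 - 1/2) = -41*(-5/2) = 205/2 ≈ 102.50)
sqrt(N + H) = sqrt(205/2 + 50578) = sqrt(101361/2) = sqrt(202722)/2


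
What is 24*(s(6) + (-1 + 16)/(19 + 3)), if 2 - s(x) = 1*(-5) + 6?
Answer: 444/11 ≈ 40.364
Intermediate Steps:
s(x) = 1 (s(x) = 2 - (1*(-5) + 6) = 2 - (-5 + 6) = 2 - 1*1 = 2 - 1 = 1)
24*(s(6) + (-1 + 16)/(19 + 3)) = 24*(1 + (-1 + 16)/(19 + 3)) = 24*(1 + 15/22) = 24*(37/22) = 444/11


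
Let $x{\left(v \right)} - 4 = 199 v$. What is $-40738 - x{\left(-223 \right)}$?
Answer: $3635$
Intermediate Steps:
$x{\left(v \right)} = 4 + 199 v$
$-40738 - x{\left(-223 \right)} = -40738 - \left(4 + 199 \left(-223\right)\right) = -40738 - \left(4 - 44377\right) = -40738 - -44373 = -40738 + 44373 = 3635$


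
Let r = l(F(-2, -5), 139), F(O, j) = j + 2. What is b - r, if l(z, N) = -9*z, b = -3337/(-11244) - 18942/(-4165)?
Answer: -148223081/6690180 ≈ -22.155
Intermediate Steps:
b = 32411779/6690180 (b = -3337*(-1/11244) - 18942*(-1/4165) = 3337/11244 + 2706/595 = 32411779/6690180 ≈ 4.8447)
F(O, j) = 2 + j
r = 27 (r = -9*(2 - 5) = -9*(-3) = 27)
b - r = 32411779/6690180 - 1*27 = 32411779/6690180 - 27 = -148223081/6690180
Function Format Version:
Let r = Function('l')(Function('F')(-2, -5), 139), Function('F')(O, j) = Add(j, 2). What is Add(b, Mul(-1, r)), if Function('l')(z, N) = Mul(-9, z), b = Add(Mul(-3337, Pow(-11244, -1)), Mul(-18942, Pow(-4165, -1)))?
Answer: Rational(-148223081, 6690180) ≈ -22.155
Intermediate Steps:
b = Rational(32411779, 6690180) (b = Add(Mul(-3337, Rational(-1, 11244)), Mul(-18942, Rational(-1, 4165))) = Add(Rational(3337, 11244), Rational(2706, 595)) = Rational(32411779, 6690180) ≈ 4.8447)
Function('F')(O, j) = Add(2, j)
r = 27 (r = Mul(-9, Add(2, -5)) = Mul(-9, -3) = 27)
Add(b, Mul(-1, r)) = Add(Rational(32411779, 6690180), Mul(-1, 27)) = Add(Rational(32411779, 6690180), -27) = Rational(-148223081, 6690180)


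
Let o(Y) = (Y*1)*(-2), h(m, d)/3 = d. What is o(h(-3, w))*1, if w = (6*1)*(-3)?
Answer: 108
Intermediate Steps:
w = -18 (w = 6*(-3) = -18)
h(m, d) = 3*d
o(Y) = -2*Y (o(Y) = Y*(-2) = -2*Y)
o(h(-3, w))*1 = -6*(-18)*1 = -2*(-54)*1 = 108*1 = 108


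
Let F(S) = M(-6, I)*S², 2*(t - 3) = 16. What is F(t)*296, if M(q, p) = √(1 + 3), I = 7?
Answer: 71632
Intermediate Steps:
t = 11 (t = 3 + (½)*16 = 3 + 8 = 11)
M(q, p) = 2 (M(q, p) = √4 = 2)
F(S) = 2*S²
F(t)*296 = (2*11²)*296 = (2*121)*296 = 242*296 = 71632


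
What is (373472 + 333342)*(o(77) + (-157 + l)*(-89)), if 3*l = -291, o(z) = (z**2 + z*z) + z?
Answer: 24414062374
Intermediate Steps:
o(z) = z + 2*z**2 (o(z) = (z**2 + z**2) + z = 2*z**2 + z = z + 2*z**2)
l = -97 (l = (1/3)*(-291) = -97)
(373472 + 333342)*(o(77) + (-157 + l)*(-89)) = (373472 + 333342)*(77*(1 + 2*77) + (-157 - 97)*(-89)) = 706814*(77*(1 + 154) - 254*(-89)) = 706814*(77*155 + 22606) = 706814*(11935 + 22606) = 706814*34541 = 24414062374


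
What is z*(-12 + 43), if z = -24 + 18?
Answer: -186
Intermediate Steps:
z = -6
z*(-12 + 43) = -6*(-12 + 43) = -6*31 = -186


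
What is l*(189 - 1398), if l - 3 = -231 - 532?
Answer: 918840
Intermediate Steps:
l = -760 (l = 3 + (-231 - 532) = 3 - 763 = -760)
l*(189 - 1398) = -760*(189 - 1398) = -760*(-1209) = 918840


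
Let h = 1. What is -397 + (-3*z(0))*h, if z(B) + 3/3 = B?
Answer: -394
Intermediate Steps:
z(B) = -1 + B
-397 + (-3*z(0))*h = -397 - 3*(-1 + 0)*1 = -397 - 3*(-1)*1 = -397 + 3*1 = -397 + 3 = -394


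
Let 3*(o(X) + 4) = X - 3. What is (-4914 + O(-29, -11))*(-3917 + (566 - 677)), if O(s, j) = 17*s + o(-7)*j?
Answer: 64363412/3 ≈ 2.1454e+7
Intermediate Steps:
o(X) = -5 + X/3 (o(X) = -4 + (X - 3)/3 = -4 + (-3 + X)/3 = -4 + (-1 + X/3) = -5 + X/3)
O(s, j) = 17*s - 22*j/3 (O(s, j) = 17*s + (-5 + (⅓)*(-7))*j = 17*s + (-5 - 7/3)*j = 17*s - 22*j/3)
(-4914 + O(-29, -11))*(-3917 + (566 - 677)) = (-4914 + (17*(-29) - 22/3*(-11)))*(-3917 + (566 - 677)) = (-4914 + (-493 + 242/3))*(-3917 - 111) = (-4914 - 1237/3)*(-4028) = -15979/3*(-4028) = 64363412/3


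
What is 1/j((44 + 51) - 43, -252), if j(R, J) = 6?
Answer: ⅙ ≈ 0.16667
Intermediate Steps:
1/j((44 + 51) - 43, -252) = 1/6 = ⅙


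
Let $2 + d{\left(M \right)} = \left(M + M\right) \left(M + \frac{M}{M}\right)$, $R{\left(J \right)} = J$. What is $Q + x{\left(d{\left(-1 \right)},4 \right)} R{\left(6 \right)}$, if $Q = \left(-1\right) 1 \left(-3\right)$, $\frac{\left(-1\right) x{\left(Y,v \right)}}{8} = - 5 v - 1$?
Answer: $1011$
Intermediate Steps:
$d{\left(M \right)} = -2 + 2 M \left(1 + M\right)$ ($d{\left(M \right)} = -2 + \left(M + M\right) \left(M + \frac{M}{M}\right) = -2 + 2 M \left(M + 1\right) = -2 + 2 M \left(1 + M\right)$)
$x{\left(Y,v \right)} = 8 + 40 v$ ($x{\left(Y,v \right)} = - 8 \left(- 5 v - 1\right) = - 8 \left(-1 - 5 v\right) = 8 + 40 v$)
$Q = 3$ ($Q = \left(-1\right) \left(-3\right) = 3$)
$Q + x{\left(d{\left(-1 \right)},4 \right)} R{\left(6 \right)} = 3 + \left(8 + 40 \cdot 4\right) 6 = 3 + \left(8 + 160\right) 6 = 3 + 168 \cdot 6 = 3 + 1008 = 1011$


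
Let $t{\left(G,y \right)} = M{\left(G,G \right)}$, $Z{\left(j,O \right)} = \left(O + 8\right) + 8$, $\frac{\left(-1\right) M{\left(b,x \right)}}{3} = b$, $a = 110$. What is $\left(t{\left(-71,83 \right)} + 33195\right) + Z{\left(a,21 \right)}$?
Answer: $33445$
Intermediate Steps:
$M{\left(b,x \right)} = - 3 b$
$Z{\left(j,O \right)} = 16 + O$ ($Z{\left(j,O \right)} = \left(8 + O\right) + 8 = 16 + O$)
$t{\left(G,y \right)} = - 3 G$
$\left(t{\left(-71,83 \right)} + 33195\right) + Z{\left(a,21 \right)} = \left(\left(-3\right) \left(-71\right) + 33195\right) + \left(16 + 21\right) = \left(213 + 33195\right) + 37 = 33408 + 37 = 33445$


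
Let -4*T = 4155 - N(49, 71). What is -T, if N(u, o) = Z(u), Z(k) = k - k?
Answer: 4155/4 ≈ 1038.8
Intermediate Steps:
Z(k) = 0
N(u, o) = 0
T = -4155/4 (T = -(4155 - 1*0)/4 = -(4155 + 0)/4 = -¼*4155 = -4155/4 ≈ -1038.8)
-T = -1*(-4155/4) = 4155/4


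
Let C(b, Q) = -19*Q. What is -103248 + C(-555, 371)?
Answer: -110297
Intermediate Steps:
-103248 + C(-555, 371) = -103248 - 19*371 = -103248 - 7049 = -110297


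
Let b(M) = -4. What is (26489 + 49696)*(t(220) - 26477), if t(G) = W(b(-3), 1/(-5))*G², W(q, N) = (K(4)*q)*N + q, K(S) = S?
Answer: -4967033445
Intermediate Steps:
W(q, N) = q + 4*N*q (W(q, N) = (4*q)*N + q = 4*N*q + q = q + 4*N*q)
t(G) = -4*G²/5 (t(G) = (-4*(1 + 4/(-5)))*G² = (-4*(1 + 4*(-⅕)))*G² = (-4*(1 - ⅘))*G² = (-4*⅕)*G² = -4*G²/5)
(26489 + 49696)*(t(220) - 26477) = (26489 + 49696)*(-⅘*220² - 26477) = 76185*(-⅘*48400 - 26477) = 76185*(-38720 - 26477) = 76185*(-65197) = -4967033445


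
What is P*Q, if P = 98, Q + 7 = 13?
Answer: 588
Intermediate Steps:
Q = 6 (Q = -7 + 13 = 6)
P*Q = 98*6 = 588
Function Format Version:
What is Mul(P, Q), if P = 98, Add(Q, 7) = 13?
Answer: 588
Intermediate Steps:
Q = 6 (Q = Add(-7, 13) = 6)
Mul(P, Q) = Mul(98, 6) = 588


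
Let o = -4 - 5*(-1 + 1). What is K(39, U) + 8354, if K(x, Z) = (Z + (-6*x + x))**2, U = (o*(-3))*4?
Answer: 29963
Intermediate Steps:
o = -4 (o = -4 - 5*0 = -4 + 0 = -4)
U = 48 (U = -4*(-3)*4 = 12*4 = 48)
K(x, Z) = (Z - 5*x)**2
K(39, U) + 8354 = (48 - 5*39)**2 + 8354 = (48 - 195)**2 + 8354 = (-147)**2 + 8354 = 21609 + 8354 = 29963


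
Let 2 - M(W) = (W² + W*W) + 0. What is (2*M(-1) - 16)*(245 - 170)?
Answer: -1200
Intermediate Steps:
M(W) = 2 - 2*W² (M(W) = 2 - ((W² + W*W) + 0) = 2 - ((W² + W²) + 0) = 2 - (2*W² + 0) = 2 - 2*W²)
(2*M(-1) - 16)*(245 - 170) = (2*(2 - 2*(-1)²) - 16)*(245 - 170) = (2*(2 - 2*1) - 16)*75 = (2*(2 - 2) - 16)*75 = (2*0 - 16)*75 = (0 - 16)*75 = -16*75 = -1200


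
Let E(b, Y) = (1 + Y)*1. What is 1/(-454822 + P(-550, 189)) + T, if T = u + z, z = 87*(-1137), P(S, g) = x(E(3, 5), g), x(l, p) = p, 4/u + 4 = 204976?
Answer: -79465244317699/803336511 ≈ -98919.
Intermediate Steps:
u = 1/51243 (u = 4/(-4 + 204976) = 4/204972 = 4*(1/204972) = 1/51243 ≈ 1.9515e-5)
E(b, Y) = 1 + Y
P(S, g) = g
z = -98919
T = -5068906316/51243 (T = 1/51243 - 98919 = -5068906316/51243 ≈ -98919.)
1/(-454822 + P(-550, 189)) + T = 1/(-454822 + 189) - 5068906316/51243 = 1/(-454633) - 5068906316/51243 = -1/454633 - 5068906316/51243 = -79465244317699/803336511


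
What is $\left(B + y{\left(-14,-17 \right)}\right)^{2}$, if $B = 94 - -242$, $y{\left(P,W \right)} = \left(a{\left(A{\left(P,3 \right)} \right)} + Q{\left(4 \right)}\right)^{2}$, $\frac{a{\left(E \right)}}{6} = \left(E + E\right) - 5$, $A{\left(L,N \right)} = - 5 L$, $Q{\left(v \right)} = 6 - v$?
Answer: $435177702400$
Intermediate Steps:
$a{\left(E \right)} = -30 + 12 E$ ($a{\left(E \right)} = 6 \left(\left(E + E\right) - 5\right) = 6 \left(2 E - 5\right) = 6 \left(-5 + 2 E\right) = -30 + 12 E$)
$y{\left(P,W \right)} = \left(-28 - 60 P\right)^{2}$ ($y{\left(P,W \right)} = \left(\left(-30 + 12 \left(- 5 P\right)\right) + \left(6 - 4\right)\right)^{2} = \left(\left(-30 - 60 P\right) + \left(6 - 4\right)\right)^{2} = \left(\left(-30 - 60 P\right) + 2\right)^{2} = \left(-28 - 60 P\right)^{2}$)
$B = 336$ ($B = 94 + 242 = 336$)
$\left(B + y{\left(-14,-17 \right)}\right)^{2} = \left(336 + 16 \left(7 + 15 \left(-14\right)\right)^{2}\right)^{2} = \left(336 + 16 \left(7 - 210\right)^{2}\right)^{2} = \left(336 + 16 \left(-203\right)^{2}\right)^{2} = \left(336 + 16 \cdot 41209\right)^{2} = \left(336 + 659344\right)^{2} = 659680^{2} = 435177702400$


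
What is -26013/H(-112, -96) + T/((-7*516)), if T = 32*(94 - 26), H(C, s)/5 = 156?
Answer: -613181/18060 ≈ -33.952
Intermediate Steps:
H(C, s) = 780 (H(C, s) = 5*156 = 780)
T = 2176 (T = 32*68 = 2176)
-26013/H(-112, -96) + T/((-7*516)) = -26013/780 + 2176/((-7*516)) = -26013*1/780 + 2176/(-3612) = -667/20 + 2176*(-1/3612) = -667/20 - 544/903 = -613181/18060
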